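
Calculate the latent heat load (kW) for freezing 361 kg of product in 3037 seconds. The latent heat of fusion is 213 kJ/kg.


Q_lat = m * h_fg / t
Q_lat = 361 * 213 / 3037
Q_lat = 25.32 kW

25.32


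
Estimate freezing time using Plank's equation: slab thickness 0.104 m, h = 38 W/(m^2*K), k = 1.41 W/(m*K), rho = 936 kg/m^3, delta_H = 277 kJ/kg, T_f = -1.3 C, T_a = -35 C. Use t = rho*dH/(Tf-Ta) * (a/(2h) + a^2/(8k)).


dT = -1.3 - (-35) = 33.7 K
term1 = a/(2h) = 0.104/(2*38) = 0.001368421053
term2 = a^2/(8k) = 0.104^2/(8*1.41) = 0.0009588652482
t = rho*dH*1000/dT * (term1 + term2)
t = 936*277*1000/33.7 * (0.001368421053 + 0.0009588652482)
t = 17905 s

17905


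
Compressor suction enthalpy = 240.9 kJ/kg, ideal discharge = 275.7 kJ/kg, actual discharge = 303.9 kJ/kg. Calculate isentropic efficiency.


dh_ideal = 275.7 - 240.9 = 34.8 kJ/kg
dh_actual = 303.9 - 240.9 = 63.0 kJ/kg
eta_s = dh_ideal / dh_actual = 34.8 / 63.0
eta_s = 0.5524

0.5524


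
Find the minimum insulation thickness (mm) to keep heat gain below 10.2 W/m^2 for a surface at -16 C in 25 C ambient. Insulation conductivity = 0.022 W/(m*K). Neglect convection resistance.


dT = 25 - (-16) = 41 K
thickness = k * dT / q_max * 1000
thickness = 0.022 * 41 / 10.2 * 1000
thickness = 88.4 mm

88.4


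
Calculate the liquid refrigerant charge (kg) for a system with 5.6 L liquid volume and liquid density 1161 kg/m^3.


Charge = V * rho / 1000
Charge = 5.6 * 1161 / 1000
Charge = 6.5 kg

6.5


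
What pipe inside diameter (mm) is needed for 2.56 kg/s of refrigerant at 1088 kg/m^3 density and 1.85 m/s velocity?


A = m_dot / (rho * v) = 2.56 / (1088 * 1.85) = 0.001271860095 m^2
d = sqrt(4*A/pi) * 1000
d = 40.2 mm

40.2


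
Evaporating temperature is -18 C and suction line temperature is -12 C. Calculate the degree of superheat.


Superheat = T_suction - T_evap
Superheat = -12 - (-18)
Superheat = 6 K

6


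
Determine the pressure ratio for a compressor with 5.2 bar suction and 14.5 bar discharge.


PR = P_high / P_low
PR = 14.5 / 5.2
PR = 2.788

2.788


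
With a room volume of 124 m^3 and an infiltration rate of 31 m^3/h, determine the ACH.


ACH = flow / volume
ACH = 31 / 124
ACH = 0.25

0.25


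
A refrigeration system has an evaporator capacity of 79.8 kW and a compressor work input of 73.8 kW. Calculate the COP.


COP = Q_evap / W
COP = 79.8 / 73.8
COP = 1.081

1.081


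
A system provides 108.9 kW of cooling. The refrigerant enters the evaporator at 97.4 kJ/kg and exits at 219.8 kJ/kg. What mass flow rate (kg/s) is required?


dh = 219.8 - 97.4 = 122.4 kJ/kg
m_dot = Q / dh = 108.9 / 122.4 = 0.8897 kg/s

0.8897


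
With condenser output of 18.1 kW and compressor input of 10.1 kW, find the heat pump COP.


COP_hp = Q_cond / W
COP_hp = 18.1 / 10.1
COP_hp = 1.792

1.792


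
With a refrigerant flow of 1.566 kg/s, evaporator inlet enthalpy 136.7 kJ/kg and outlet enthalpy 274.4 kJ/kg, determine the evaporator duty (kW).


dh = 274.4 - 136.7 = 137.7 kJ/kg
Q_evap = m_dot * dh = 1.566 * 137.7
Q_evap = 215.64 kW

215.64


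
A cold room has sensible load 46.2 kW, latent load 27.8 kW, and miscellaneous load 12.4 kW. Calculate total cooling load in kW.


Q_total = Q_s + Q_l + Q_misc
Q_total = 46.2 + 27.8 + 12.4
Q_total = 86.4 kW

86.4


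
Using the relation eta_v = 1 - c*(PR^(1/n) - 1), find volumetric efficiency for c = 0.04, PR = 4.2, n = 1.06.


PR^(1/n) = 4.2^(1/1.06) = 3.87231812
eta_v = 1 - 0.04 * (3.87231812 - 1)
eta_v = 0.8851

0.8851


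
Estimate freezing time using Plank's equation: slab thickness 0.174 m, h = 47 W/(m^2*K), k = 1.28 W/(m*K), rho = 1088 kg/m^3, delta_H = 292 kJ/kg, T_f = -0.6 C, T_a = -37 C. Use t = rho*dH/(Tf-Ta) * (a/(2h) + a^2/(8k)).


dT = -0.6 - (-37) = 36.4 K
term1 = a/(2h) = 0.174/(2*47) = 0.00185106383
term2 = a^2/(8k) = 0.174^2/(8*1.28) = 0.002956640625
t = rho*dH*1000/dT * (term1 + term2)
t = 1088*292*1000/36.4 * (0.00185106383 + 0.002956640625)
t = 41961 s

41961


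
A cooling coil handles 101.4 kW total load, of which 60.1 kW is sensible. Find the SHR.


SHR = Q_sensible / Q_total
SHR = 60.1 / 101.4
SHR = 0.593

0.593


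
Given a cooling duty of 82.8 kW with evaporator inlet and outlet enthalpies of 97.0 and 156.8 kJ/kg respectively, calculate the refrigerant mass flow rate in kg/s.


dh = 156.8 - 97.0 = 59.8 kJ/kg
m_dot = Q / dh = 82.8 / 59.8 = 1.3846 kg/s

1.3846


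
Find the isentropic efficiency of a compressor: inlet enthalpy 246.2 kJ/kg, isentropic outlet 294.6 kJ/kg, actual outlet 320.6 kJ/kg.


dh_ideal = 294.6 - 246.2 = 48.4 kJ/kg
dh_actual = 320.6 - 246.2 = 74.4 kJ/kg
eta_s = dh_ideal / dh_actual = 48.4 / 74.4
eta_s = 0.6505

0.6505


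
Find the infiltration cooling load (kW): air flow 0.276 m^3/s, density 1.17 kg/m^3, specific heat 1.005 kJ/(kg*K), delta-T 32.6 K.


Q = V_dot * rho * cp * dT
Q = 0.276 * 1.17 * 1.005 * 32.6
Q = 10.58 kW

10.58


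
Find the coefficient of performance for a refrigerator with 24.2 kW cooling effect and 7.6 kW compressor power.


COP = Q_evap / W
COP = 24.2 / 7.6
COP = 3.184

3.184


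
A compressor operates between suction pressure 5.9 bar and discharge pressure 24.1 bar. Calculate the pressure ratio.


PR = P_high / P_low
PR = 24.1 / 5.9
PR = 4.085

4.085


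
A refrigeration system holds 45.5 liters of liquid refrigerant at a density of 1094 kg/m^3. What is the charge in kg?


Charge = V * rho / 1000
Charge = 45.5 * 1094 / 1000
Charge = 49.78 kg

49.78


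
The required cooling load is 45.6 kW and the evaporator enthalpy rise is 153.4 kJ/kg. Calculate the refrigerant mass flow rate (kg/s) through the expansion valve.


m_dot = Q / dh
m_dot = 45.6 / 153.4
m_dot = 0.2973 kg/s

0.2973


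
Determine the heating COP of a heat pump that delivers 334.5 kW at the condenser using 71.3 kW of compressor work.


COP_hp = Q_cond / W
COP_hp = 334.5 / 71.3
COP_hp = 4.691

4.691


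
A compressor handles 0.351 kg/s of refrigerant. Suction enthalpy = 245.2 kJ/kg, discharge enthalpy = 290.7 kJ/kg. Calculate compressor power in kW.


dh = 290.7 - 245.2 = 45.5 kJ/kg
W = m_dot * dh = 0.351 * 45.5 = 15.97 kW

15.97


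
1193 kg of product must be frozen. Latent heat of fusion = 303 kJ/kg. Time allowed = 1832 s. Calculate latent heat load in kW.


Q_lat = m * h_fg / t
Q_lat = 1193 * 303 / 1832
Q_lat = 197.31 kW

197.31


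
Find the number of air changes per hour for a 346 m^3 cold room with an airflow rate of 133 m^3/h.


ACH = flow / volume
ACH = 133 / 346
ACH = 0.384

0.384


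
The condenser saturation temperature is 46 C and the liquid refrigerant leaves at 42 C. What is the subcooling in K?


Subcooling = T_cond - T_liquid
Subcooling = 46 - 42
Subcooling = 4 K

4


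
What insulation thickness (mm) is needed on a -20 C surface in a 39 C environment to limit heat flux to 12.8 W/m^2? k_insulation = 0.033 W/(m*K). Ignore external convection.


dT = 39 - (-20) = 59 K
thickness = k * dT / q_max * 1000
thickness = 0.033 * 59 / 12.8 * 1000
thickness = 152.1 mm

152.1


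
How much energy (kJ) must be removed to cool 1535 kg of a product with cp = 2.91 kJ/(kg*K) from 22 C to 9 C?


dT = 22 - (9) = 13 K
Q = m * cp * dT = 1535 * 2.91 * 13
Q = 58069 kJ

58069


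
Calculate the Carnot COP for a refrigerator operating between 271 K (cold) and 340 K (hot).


dT = 340 - 271 = 69 K
COP_carnot = T_cold / dT = 271 / 69
COP_carnot = 3.928

3.928


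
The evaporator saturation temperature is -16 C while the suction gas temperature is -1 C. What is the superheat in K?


Superheat = T_suction - T_evap
Superheat = -1 - (-16)
Superheat = 15 K

15


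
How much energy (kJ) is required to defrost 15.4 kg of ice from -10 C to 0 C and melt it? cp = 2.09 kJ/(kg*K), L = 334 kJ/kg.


Sensible heat = cp * dT = 2.09 * 10 = 20.9 kJ/kg
Total per kg = 20.9 + 334 = 354.9 kJ/kg
Q = m * total = 15.4 * 354.9
Q = 5465.5 kJ

5465.5


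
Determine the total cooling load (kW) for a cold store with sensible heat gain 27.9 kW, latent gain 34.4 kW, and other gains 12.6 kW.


Q_total = Q_s + Q_l + Q_misc
Q_total = 27.9 + 34.4 + 12.6
Q_total = 74.9 kW

74.9


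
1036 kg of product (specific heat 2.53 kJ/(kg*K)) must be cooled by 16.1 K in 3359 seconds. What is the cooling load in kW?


Q = m * cp * dT / t
Q = 1036 * 2.53 * 16.1 / 3359
Q = 12.563 kW

12.563


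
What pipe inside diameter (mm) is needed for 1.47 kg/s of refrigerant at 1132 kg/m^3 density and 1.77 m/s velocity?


A = m_dot / (rho * v) = 1.47 / (1132 * 1.77) = 0.0007336647302 m^2
d = sqrt(4*A/pi) * 1000
d = 30.6 mm

30.6


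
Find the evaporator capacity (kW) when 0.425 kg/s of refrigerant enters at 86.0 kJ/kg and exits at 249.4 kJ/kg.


dh = 249.4 - 86.0 = 163.4 kJ/kg
Q_evap = m_dot * dh = 0.425 * 163.4
Q_evap = 69.45 kW

69.45


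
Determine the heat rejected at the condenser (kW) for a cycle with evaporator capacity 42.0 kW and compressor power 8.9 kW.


Q_cond = Q_evap + W
Q_cond = 42.0 + 8.9
Q_cond = 50.9 kW

50.9


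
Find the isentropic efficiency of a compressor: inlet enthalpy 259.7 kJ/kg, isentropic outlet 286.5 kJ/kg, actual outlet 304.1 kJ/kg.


dh_ideal = 286.5 - 259.7 = 26.8 kJ/kg
dh_actual = 304.1 - 259.7 = 44.4 kJ/kg
eta_s = dh_ideal / dh_actual = 26.8 / 44.4
eta_s = 0.6036

0.6036


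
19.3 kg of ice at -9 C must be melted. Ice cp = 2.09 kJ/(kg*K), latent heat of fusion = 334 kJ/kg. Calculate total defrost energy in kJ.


Sensible heat = cp * dT = 2.09 * 9 = 18.81 kJ/kg
Total per kg = 18.81 + 334 = 352.81 kJ/kg
Q = m * total = 19.3 * 352.81
Q = 6809.2 kJ

6809.2


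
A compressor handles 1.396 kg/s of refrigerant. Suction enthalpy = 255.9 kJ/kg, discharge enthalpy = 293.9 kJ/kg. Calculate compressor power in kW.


dh = 293.9 - 255.9 = 38.0 kJ/kg
W = m_dot * dh = 1.396 * 38.0 = 53.05 kW

53.05


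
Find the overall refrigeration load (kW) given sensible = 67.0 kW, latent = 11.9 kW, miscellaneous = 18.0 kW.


Q_total = Q_s + Q_l + Q_misc
Q_total = 67.0 + 11.9 + 18.0
Q_total = 96.9 kW

96.9


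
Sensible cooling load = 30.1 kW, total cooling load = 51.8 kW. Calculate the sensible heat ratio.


SHR = Q_sensible / Q_total
SHR = 30.1 / 51.8
SHR = 0.581

0.581


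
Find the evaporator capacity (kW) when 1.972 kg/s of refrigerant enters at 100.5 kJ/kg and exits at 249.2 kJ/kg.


dh = 249.2 - 100.5 = 148.7 kJ/kg
Q_evap = m_dot * dh = 1.972 * 148.7
Q_evap = 293.24 kW

293.24


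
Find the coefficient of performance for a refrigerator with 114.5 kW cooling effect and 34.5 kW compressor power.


COP = Q_evap / W
COP = 114.5 / 34.5
COP = 3.319

3.319


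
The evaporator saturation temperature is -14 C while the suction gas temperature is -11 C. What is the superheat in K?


Superheat = T_suction - T_evap
Superheat = -11 - (-14)
Superheat = 3 K

3


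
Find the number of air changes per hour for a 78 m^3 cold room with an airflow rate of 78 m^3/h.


ACH = flow / volume
ACH = 78 / 78
ACH = 1.0

1.0


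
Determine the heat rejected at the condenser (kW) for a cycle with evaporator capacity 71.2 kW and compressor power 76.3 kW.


Q_cond = Q_evap + W
Q_cond = 71.2 + 76.3
Q_cond = 147.5 kW

147.5


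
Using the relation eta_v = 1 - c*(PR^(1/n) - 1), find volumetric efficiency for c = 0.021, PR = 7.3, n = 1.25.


PR^(1/n) = 7.3^(1/1.25) = 4.90521772
eta_v = 1 - 0.021 * (4.90521772 - 1)
eta_v = 0.918

0.918


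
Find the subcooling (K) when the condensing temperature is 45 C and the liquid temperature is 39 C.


Subcooling = T_cond - T_liquid
Subcooling = 45 - 39
Subcooling = 6 K

6


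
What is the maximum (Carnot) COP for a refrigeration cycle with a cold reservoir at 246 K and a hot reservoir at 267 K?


dT = 267 - 246 = 21 K
COP_carnot = T_cold / dT = 246 / 21
COP_carnot = 11.714

11.714


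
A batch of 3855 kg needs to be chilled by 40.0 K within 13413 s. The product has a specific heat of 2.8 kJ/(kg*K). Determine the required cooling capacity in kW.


Q = m * cp * dT / t
Q = 3855 * 2.8 * 40.0 / 13413
Q = 32.19 kW

32.19


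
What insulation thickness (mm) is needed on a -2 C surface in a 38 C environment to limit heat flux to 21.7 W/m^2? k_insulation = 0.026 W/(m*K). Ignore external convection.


dT = 38 - (-2) = 40 K
thickness = k * dT / q_max * 1000
thickness = 0.026 * 40 / 21.7 * 1000
thickness = 47.9 mm

47.9


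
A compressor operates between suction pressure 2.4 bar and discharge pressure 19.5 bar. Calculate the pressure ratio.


PR = P_high / P_low
PR = 19.5 / 2.4
PR = 8.125

8.125


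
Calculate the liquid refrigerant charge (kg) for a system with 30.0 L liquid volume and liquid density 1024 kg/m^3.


Charge = V * rho / 1000
Charge = 30.0 * 1024 / 1000
Charge = 30.72 kg

30.72


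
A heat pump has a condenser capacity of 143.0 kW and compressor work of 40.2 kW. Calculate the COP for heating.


COP_hp = Q_cond / W
COP_hp = 143.0 / 40.2
COP_hp = 3.557

3.557


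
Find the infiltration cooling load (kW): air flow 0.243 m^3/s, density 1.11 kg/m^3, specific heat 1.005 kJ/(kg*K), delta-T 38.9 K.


Q = V_dot * rho * cp * dT
Q = 0.243 * 1.11 * 1.005 * 38.9
Q = 10.545 kW

10.545


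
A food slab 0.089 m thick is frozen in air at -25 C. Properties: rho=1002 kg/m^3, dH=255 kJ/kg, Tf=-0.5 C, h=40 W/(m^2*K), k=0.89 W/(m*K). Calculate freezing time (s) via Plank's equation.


dT = -0.5 - (-25) = 24.5 K
term1 = a/(2h) = 0.089/(2*40) = 0.0011125
term2 = a^2/(8k) = 0.089^2/(8*0.89) = 0.0011125
t = rho*dH*1000/dT * (term1 + term2)
t = 1002*255*1000/24.5 * (0.0011125 + 0.0011125)
t = 23204 s

23204


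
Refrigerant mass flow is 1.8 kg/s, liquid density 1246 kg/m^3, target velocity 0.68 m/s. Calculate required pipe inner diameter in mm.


A = m_dot / (rho * v) = 1.8 / (1246 * 0.68) = 0.002124445284 m^2
d = sqrt(4*A/pi) * 1000
d = 52.0 mm

52.0


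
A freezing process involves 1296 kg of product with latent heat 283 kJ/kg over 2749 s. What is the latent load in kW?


Q_lat = m * h_fg / t
Q_lat = 1296 * 283 / 2749
Q_lat = 133.42 kW

133.42


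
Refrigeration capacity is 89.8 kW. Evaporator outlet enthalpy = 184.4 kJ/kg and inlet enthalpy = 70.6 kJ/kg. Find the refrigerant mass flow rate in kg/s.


dh = 184.4 - 70.6 = 113.8 kJ/kg
m_dot = Q / dh = 89.8 / 113.8 = 0.7891 kg/s

0.7891


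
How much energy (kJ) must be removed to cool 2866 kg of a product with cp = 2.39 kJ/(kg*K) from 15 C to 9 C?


dT = 15 - (9) = 6 K
Q = m * cp * dT = 2866 * 2.39 * 6
Q = 41098 kJ

41098


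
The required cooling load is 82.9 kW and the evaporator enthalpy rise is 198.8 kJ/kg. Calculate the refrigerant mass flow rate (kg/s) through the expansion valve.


m_dot = Q / dh
m_dot = 82.9 / 198.8
m_dot = 0.417 kg/s

0.417


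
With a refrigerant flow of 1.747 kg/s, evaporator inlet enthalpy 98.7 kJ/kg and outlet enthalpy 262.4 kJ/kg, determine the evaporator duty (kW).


dh = 262.4 - 98.7 = 163.7 kJ/kg
Q_evap = m_dot * dh = 1.747 * 163.7
Q_evap = 285.98 kW

285.98


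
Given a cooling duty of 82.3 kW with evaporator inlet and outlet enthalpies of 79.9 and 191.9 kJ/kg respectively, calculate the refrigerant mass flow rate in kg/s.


dh = 191.9 - 79.9 = 112.0 kJ/kg
m_dot = Q / dh = 82.3 / 112.0 = 0.7348 kg/s

0.7348


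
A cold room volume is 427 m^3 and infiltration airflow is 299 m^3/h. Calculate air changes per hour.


ACH = flow / volume
ACH = 299 / 427
ACH = 0.7

0.7


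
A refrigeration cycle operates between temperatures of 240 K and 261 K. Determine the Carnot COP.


dT = 261 - 240 = 21 K
COP_carnot = T_cold / dT = 240 / 21
COP_carnot = 11.429

11.429


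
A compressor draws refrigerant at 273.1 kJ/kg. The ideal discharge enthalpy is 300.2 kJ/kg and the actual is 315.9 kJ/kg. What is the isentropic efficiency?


dh_ideal = 300.2 - 273.1 = 27.1 kJ/kg
dh_actual = 315.9 - 273.1 = 42.8 kJ/kg
eta_s = dh_ideal / dh_actual = 27.1 / 42.8
eta_s = 0.6332

0.6332


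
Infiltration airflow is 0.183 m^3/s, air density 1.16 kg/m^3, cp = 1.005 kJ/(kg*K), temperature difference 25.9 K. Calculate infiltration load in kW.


Q = V_dot * rho * cp * dT
Q = 0.183 * 1.16 * 1.005 * 25.9
Q = 5.526 kW

5.526


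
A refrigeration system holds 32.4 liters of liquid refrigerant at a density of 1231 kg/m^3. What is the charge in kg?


Charge = V * rho / 1000
Charge = 32.4 * 1231 / 1000
Charge = 39.88 kg

39.88


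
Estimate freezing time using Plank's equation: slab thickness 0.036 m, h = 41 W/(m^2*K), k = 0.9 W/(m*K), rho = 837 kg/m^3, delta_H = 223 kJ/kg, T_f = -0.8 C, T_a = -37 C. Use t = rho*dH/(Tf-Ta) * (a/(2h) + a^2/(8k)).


dT = -0.8 - (-37) = 36.2 K
term1 = a/(2h) = 0.036/(2*41) = 0.0004390243902
term2 = a^2/(8k) = 0.036^2/(8*0.9) = 0.00018
t = rho*dH*1000/dT * (term1 + term2)
t = 837*223*1000/36.2 * (0.0004390243902 + 0.00018)
t = 3192 s

3192


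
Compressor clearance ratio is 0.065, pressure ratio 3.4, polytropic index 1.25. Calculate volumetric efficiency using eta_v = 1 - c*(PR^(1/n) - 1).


PR^(1/n) = 3.4^(1/1.25) = 2.66184727
eta_v = 1 - 0.065 * (2.66184727 - 1)
eta_v = 0.892

0.892


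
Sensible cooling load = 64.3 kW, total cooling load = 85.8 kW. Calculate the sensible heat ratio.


SHR = Q_sensible / Q_total
SHR = 64.3 / 85.8
SHR = 0.749

0.749


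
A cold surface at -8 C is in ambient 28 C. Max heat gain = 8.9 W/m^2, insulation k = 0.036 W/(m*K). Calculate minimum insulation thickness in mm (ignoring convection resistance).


dT = 28 - (-8) = 36 K
thickness = k * dT / q_max * 1000
thickness = 0.036 * 36 / 8.9 * 1000
thickness = 145.6 mm

145.6


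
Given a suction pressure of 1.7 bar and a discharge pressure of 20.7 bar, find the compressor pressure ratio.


PR = P_high / P_low
PR = 20.7 / 1.7
PR = 12.176

12.176


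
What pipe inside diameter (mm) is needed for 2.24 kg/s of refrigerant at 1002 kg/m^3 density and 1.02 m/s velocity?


A = m_dot / (rho * v) = 2.24 / (1002 * 1.02) = 0.002191695041 m^2
d = sqrt(4*A/pi) * 1000
d = 52.8 mm

52.8


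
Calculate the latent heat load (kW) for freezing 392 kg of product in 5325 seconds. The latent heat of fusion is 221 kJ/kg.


Q_lat = m * h_fg / t
Q_lat = 392 * 221 / 5325
Q_lat = 16.27 kW

16.27


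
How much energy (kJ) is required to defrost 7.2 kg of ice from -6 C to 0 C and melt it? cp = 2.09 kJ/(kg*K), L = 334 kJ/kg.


Sensible heat = cp * dT = 2.09 * 6 = 12.54 kJ/kg
Total per kg = 12.54 + 334 = 346.54 kJ/kg
Q = m * total = 7.2 * 346.54
Q = 2495.1 kJ

2495.1


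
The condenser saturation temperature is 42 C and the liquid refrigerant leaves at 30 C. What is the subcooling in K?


Subcooling = T_cond - T_liquid
Subcooling = 42 - 30
Subcooling = 12 K

12


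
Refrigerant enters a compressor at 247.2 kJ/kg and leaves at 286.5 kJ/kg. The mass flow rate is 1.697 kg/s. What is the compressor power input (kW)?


dh = 286.5 - 247.2 = 39.3 kJ/kg
W = m_dot * dh = 1.697 * 39.3 = 66.69 kW

66.69


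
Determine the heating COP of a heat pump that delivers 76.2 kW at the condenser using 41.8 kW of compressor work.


COP_hp = Q_cond / W
COP_hp = 76.2 / 41.8
COP_hp = 1.823

1.823


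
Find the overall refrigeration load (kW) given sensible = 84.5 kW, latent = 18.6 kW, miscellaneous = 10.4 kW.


Q_total = Q_s + Q_l + Q_misc
Q_total = 84.5 + 18.6 + 10.4
Q_total = 113.5 kW

113.5


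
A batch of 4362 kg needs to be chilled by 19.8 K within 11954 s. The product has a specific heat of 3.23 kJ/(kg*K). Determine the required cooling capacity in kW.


Q = m * cp * dT / t
Q = 4362 * 3.23 * 19.8 / 11954
Q = 23.337 kW

23.337


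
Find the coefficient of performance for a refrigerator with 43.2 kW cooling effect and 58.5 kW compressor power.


COP = Q_evap / W
COP = 43.2 / 58.5
COP = 0.738

0.738


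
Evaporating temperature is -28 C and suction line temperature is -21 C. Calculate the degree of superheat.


Superheat = T_suction - T_evap
Superheat = -21 - (-28)
Superheat = 7 K

7


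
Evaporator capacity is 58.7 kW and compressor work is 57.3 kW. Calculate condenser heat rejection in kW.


Q_cond = Q_evap + W
Q_cond = 58.7 + 57.3
Q_cond = 116.0 kW

116.0


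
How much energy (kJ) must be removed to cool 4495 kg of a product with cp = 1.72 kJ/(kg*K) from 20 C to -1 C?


dT = 20 - (-1) = 21 K
Q = m * cp * dT = 4495 * 1.72 * 21
Q = 162359 kJ

162359


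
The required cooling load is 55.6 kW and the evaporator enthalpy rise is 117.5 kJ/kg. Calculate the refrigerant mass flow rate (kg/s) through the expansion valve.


m_dot = Q / dh
m_dot = 55.6 / 117.5
m_dot = 0.4732 kg/s

0.4732


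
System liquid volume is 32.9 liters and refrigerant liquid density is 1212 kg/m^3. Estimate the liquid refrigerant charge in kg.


Charge = V * rho / 1000
Charge = 32.9 * 1212 / 1000
Charge = 39.87 kg

39.87


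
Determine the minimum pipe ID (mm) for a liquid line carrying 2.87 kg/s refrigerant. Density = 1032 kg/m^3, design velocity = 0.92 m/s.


A = m_dot / (rho * v) = 2.87 / (1032 * 0.92) = 0.003022834513 m^2
d = sqrt(4*A/pi) * 1000
d = 62.0 mm

62.0


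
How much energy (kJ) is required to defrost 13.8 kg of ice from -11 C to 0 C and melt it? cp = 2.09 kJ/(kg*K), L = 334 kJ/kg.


Sensible heat = cp * dT = 2.09 * 11 = 22.99 kJ/kg
Total per kg = 22.99 + 334 = 356.99 kJ/kg
Q = m * total = 13.8 * 356.99
Q = 4926.5 kJ

4926.5


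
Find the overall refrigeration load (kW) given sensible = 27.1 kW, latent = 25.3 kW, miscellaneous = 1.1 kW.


Q_total = Q_s + Q_l + Q_misc
Q_total = 27.1 + 25.3 + 1.1
Q_total = 53.5 kW

53.5


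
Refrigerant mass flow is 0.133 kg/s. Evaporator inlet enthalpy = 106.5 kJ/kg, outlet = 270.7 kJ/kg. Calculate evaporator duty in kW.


dh = 270.7 - 106.5 = 164.2 kJ/kg
Q_evap = m_dot * dh = 0.133 * 164.2
Q_evap = 21.84 kW

21.84


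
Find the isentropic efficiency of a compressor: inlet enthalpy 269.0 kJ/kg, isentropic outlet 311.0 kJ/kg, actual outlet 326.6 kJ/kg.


dh_ideal = 311.0 - 269.0 = 42.0 kJ/kg
dh_actual = 326.6 - 269.0 = 57.6 kJ/kg
eta_s = dh_ideal / dh_actual = 42.0 / 57.6
eta_s = 0.7292

0.7292


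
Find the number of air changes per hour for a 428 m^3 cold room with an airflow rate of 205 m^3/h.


ACH = flow / volume
ACH = 205 / 428
ACH = 0.479

0.479


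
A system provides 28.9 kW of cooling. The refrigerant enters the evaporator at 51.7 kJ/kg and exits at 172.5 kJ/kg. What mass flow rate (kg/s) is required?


dh = 172.5 - 51.7 = 120.8 kJ/kg
m_dot = Q / dh = 28.9 / 120.8 = 0.2392 kg/s

0.2392


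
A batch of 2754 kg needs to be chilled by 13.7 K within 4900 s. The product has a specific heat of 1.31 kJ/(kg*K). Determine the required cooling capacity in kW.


Q = m * cp * dT / t
Q = 2754 * 1.31 * 13.7 / 4900
Q = 10.087 kW

10.087


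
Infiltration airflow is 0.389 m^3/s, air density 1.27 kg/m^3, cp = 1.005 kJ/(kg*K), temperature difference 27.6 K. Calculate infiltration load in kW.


Q = V_dot * rho * cp * dT
Q = 0.389 * 1.27 * 1.005 * 27.6
Q = 13.703 kW

13.703


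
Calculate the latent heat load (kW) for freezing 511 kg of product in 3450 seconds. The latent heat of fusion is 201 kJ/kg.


Q_lat = m * h_fg / t
Q_lat = 511 * 201 / 3450
Q_lat = 29.77 kW

29.77


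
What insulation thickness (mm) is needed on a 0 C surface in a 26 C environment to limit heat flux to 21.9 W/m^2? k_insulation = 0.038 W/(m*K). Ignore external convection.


dT = 26 - (0) = 26 K
thickness = k * dT / q_max * 1000
thickness = 0.038 * 26 / 21.9 * 1000
thickness = 45.1 mm

45.1


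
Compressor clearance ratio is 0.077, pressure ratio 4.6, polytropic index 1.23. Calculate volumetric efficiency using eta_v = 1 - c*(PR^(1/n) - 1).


PR^(1/n) = 4.6^(1/1.23) = 3.45802004
eta_v = 1 - 0.077 * (3.45802004 - 1)
eta_v = 0.8107

0.8107


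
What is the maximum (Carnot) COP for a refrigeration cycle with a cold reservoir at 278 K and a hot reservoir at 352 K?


dT = 352 - 278 = 74 K
COP_carnot = T_cold / dT = 278 / 74
COP_carnot = 3.757

3.757


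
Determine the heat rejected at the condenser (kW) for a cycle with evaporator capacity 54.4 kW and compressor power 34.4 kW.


Q_cond = Q_evap + W
Q_cond = 54.4 + 34.4
Q_cond = 88.8 kW

88.8


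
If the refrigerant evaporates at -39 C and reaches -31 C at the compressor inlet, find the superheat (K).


Superheat = T_suction - T_evap
Superheat = -31 - (-39)
Superheat = 8 K

8


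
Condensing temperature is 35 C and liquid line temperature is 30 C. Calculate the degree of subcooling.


Subcooling = T_cond - T_liquid
Subcooling = 35 - 30
Subcooling = 5 K

5


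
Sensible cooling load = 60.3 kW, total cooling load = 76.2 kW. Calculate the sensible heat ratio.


SHR = Q_sensible / Q_total
SHR = 60.3 / 76.2
SHR = 0.791

0.791


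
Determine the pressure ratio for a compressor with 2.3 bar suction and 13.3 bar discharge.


PR = P_high / P_low
PR = 13.3 / 2.3
PR = 5.783

5.783


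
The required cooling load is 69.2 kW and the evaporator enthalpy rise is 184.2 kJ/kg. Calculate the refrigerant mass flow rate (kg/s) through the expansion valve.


m_dot = Q / dh
m_dot = 69.2 / 184.2
m_dot = 0.3757 kg/s

0.3757


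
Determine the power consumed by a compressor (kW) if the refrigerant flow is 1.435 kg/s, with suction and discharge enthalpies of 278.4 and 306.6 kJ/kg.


dh = 306.6 - 278.4 = 28.2 kJ/kg
W = m_dot * dh = 1.435 * 28.2 = 40.47 kW

40.47


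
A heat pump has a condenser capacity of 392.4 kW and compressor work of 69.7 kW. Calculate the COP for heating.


COP_hp = Q_cond / W
COP_hp = 392.4 / 69.7
COP_hp = 5.63

5.63


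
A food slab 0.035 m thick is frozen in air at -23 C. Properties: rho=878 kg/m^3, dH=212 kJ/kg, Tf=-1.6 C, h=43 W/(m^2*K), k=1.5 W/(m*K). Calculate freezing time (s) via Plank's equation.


dT = -1.6 - (-23) = 21.4 K
term1 = a/(2h) = 0.035/(2*43) = 0.0004069767442
term2 = a^2/(8k) = 0.035^2/(8*1.5) = 0.0001020833333
t = rho*dH*1000/dT * (term1 + term2)
t = 878*212*1000/21.4 * (0.0004069767442 + 0.0001020833333)
t = 4428 s

4428


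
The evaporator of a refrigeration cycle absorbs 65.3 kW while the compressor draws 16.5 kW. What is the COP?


COP = Q_evap / W
COP = 65.3 / 16.5
COP = 3.958

3.958


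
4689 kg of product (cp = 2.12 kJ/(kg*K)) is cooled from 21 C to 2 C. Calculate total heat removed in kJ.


dT = 21 - (2) = 19 K
Q = m * cp * dT = 4689 * 2.12 * 19
Q = 188873 kJ

188873


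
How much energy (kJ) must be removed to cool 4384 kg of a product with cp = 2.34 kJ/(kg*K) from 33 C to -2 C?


dT = 33 - (-2) = 35 K
Q = m * cp * dT = 4384 * 2.34 * 35
Q = 359050 kJ

359050


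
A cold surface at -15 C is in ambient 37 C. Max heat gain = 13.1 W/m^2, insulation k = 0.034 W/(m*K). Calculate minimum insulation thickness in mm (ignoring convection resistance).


dT = 37 - (-15) = 52 K
thickness = k * dT / q_max * 1000
thickness = 0.034 * 52 / 13.1 * 1000
thickness = 135.0 mm

135.0


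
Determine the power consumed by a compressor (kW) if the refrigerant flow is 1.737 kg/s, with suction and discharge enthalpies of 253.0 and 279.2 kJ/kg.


dh = 279.2 - 253.0 = 26.2 kJ/kg
W = m_dot * dh = 1.737 * 26.2 = 45.51 kW

45.51


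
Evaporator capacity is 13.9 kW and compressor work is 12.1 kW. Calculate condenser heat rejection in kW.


Q_cond = Q_evap + W
Q_cond = 13.9 + 12.1
Q_cond = 26.0 kW

26.0


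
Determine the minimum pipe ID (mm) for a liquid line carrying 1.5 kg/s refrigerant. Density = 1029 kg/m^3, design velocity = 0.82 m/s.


A = m_dot / (rho * v) = 1.5 / (1029 * 0.82) = 0.00177771457 m^2
d = sqrt(4*A/pi) * 1000
d = 47.6 mm

47.6


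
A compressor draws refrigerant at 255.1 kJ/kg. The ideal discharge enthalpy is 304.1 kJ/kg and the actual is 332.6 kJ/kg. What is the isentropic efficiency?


dh_ideal = 304.1 - 255.1 = 49.0 kJ/kg
dh_actual = 332.6 - 255.1 = 77.5 kJ/kg
eta_s = dh_ideal / dh_actual = 49.0 / 77.5
eta_s = 0.6323

0.6323


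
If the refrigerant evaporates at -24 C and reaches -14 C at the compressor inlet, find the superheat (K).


Superheat = T_suction - T_evap
Superheat = -14 - (-24)
Superheat = 10 K

10


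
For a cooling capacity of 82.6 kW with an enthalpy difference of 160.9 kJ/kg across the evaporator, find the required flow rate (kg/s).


m_dot = Q / dh
m_dot = 82.6 / 160.9
m_dot = 0.5134 kg/s

0.5134


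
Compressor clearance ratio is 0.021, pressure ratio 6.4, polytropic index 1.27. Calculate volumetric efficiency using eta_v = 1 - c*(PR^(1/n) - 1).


PR^(1/n) = 6.4^(1/1.27) = 4.31307868
eta_v = 1 - 0.021 * (4.31307868 - 1)
eta_v = 0.9304

0.9304


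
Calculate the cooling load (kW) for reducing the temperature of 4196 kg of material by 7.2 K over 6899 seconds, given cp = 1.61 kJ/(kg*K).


Q = m * cp * dT / t
Q = 4196 * 1.61 * 7.2 / 6899
Q = 7.05 kW

7.05


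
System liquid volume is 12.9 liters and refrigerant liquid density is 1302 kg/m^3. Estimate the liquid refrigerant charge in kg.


Charge = V * rho / 1000
Charge = 12.9 * 1302 / 1000
Charge = 16.8 kg

16.8


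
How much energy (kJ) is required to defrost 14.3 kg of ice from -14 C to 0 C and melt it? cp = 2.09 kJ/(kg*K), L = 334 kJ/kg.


Sensible heat = cp * dT = 2.09 * 14 = 29.26 kJ/kg
Total per kg = 29.26 + 334 = 363.26 kJ/kg
Q = m * total = 14.3 * 363.26
Q = 5194.6 kJ

5194.6


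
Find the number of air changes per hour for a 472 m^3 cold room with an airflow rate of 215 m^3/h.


ACH = flow / volume
ACH = 215 / 472
ACH = 0.456

0.456


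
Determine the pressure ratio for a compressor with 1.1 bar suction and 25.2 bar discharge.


PR = P_high / P_low
PR = 25.2 / 1.1
PR = 22.909

22.909


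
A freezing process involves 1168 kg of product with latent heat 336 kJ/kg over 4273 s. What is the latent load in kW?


Q_lat = m * h_fg / t
Q_lat = 1168 * 336 / 4273
Q_lat = 91.84 kW

91.84


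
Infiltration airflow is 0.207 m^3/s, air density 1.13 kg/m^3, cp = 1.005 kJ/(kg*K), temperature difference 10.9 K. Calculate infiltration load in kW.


Q = V_dot * rho * cp * dT
Q = 0.207 * 1.13 * 1.005 * 10.9
Q = 2.562 kW

2.562


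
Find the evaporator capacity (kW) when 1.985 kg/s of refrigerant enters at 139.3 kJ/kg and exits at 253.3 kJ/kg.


dh = 253.3 - 139.3 = 114.0 kJ/kg
Q_evap = m_dot * dh = 1.985 * 114.0
Q_evap = 226.29 kW

226.29


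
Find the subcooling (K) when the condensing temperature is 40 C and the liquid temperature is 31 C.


Subcooling = T_cond - T_liquid
Subcooling = 40 - 31
Subcooling = 9 K

9


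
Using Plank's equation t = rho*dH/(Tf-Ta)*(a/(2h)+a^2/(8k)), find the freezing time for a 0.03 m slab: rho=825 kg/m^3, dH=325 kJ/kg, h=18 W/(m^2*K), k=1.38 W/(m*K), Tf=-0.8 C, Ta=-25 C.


dT = -0.8 - (-25) = 24.2 K
term1 = a/(2h) = 0.03/(2*18) = 0.0008333333333
term2 = a^2/(8k) = 0.03^2/(8*1.38) = 0.00008152173913
t = rho*dH*1000/dT * (term1 + term2)
t = 825*325*1000/24.2 * (0.0008333333333 + 0.00008152173913)
t = 10136 s

10136


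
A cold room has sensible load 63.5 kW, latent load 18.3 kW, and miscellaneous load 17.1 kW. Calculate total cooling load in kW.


Q_total = Q_s + Q_l + Q_misc
Q_total = 63.5 + 18.3 + 17.1
Q_total = 98.9 kW

98.9


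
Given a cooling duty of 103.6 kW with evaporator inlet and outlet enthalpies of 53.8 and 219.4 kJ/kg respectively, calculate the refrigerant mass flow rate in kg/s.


dh = 219.4 - 53.8 = 165.6 kJ/kg
m_dot = Q / dh = 103.6 / 165.6 = 0.6256 kg/s

0.6256


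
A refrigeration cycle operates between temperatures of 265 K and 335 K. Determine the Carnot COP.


dT = 335 - 265 = 70 K
COP_carnot = T_cold / dT = 265 / 70
COP_carnot = 3.786

3.786


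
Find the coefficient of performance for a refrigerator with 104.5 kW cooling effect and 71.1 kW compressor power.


COP = Q_evap / W
COP = 104.5 / 71.1
COP = 1.47

1.47


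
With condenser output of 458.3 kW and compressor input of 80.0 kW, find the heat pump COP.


COP_hp = Q_cond / W
COP_hp = 458.3 / 80.0
COP_hp = 5.729

5.729


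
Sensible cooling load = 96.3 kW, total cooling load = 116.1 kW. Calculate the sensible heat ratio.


SHR = Q_sensible / Q_total
SHR = 96.3 / 116.1
SHR = 0.829

0.829


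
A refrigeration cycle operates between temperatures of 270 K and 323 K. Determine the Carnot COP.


dT = 323 - 270 = 53 K
COP_carnot = T_cold / dT = 270 / 53
COP_carnot = 5.094

5.094


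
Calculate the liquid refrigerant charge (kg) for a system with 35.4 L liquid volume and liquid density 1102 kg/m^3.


Charge = V * rho / 1000
Charge = 35.4 * 1102 / 1000
Charge = 39.01 kg

39.01


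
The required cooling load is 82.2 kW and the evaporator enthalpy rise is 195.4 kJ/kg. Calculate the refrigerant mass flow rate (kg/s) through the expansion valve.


m_dot = Q / dh
m_dot = 82.2 / 195.4
m_dot = 0.4207 kg/s

0.4207


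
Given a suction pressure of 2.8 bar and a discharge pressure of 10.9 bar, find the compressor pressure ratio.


PR = P_high / P_low
PR = 10.9 / 2.8
PR = 3.893

3.893


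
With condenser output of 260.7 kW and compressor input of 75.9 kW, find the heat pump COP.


COP_hp = Q_cond / W
COP_hp = 260.7 / 75.9
COP_hp = 3.435

3.435


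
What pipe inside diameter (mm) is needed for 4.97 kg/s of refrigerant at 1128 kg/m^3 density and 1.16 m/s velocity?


A = m_dot / (rho * v) = 4.97 / (1128 * 1.16) = 0.003798300318 m^2
d = sqrt(4*A/pi) * 1000
d = 69.5 mm

69.5


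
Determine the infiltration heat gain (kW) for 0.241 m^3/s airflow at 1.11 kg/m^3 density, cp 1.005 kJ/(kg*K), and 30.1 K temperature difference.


Q = V_dot * rho * cp * dT
Q = 0.241 * 1.11 * 1.005 * 30.1
Q = 8.092 kW

8.092


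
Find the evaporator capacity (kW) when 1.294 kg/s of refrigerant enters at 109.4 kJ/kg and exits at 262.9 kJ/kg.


dh = 262.9 - 109.4 = 153.5 kJ/kg
Q_evap = m_dot * dh = 1.294 * 153.5
Q_evap = 198.63 kW

198.63


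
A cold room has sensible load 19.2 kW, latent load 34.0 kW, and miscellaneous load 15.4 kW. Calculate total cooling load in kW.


Q_total = Q_s + Q_l + Q_misc
Q_total = 19.2 + 34.0 + 15.4
Q_total = 68.6 kW

68.6


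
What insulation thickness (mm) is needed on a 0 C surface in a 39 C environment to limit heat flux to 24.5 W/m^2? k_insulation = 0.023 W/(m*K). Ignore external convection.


dT = 39 - (0) = 39 K
thickness = k * dT / q_max * 1000
thickness = 0.023 * 39 / 24.5 * 1000
thickness = 36.6 mm

36.6


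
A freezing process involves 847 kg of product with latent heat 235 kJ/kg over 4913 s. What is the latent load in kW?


Q_lat = m * h_fg / t
Q_lat = 847 * 235 / 4913
Q_lat = 40.51 kW

40.51


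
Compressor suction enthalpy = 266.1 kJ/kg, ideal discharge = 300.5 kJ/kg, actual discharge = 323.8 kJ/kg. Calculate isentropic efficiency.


dh_ideal = 300.5 - 266.1 = 34.4 kJ/kg
dh_actual = 323.8 - 266.1 = 57.7 kJ/kg
eta_s = dh_ideal / dh_actual = 34.4 / 57.7
eta_s = 0.5962

0.5962


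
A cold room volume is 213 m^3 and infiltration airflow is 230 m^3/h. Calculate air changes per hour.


ACH = flow / volume
ACH = 230 / 213
ACH = 1.08

1.08


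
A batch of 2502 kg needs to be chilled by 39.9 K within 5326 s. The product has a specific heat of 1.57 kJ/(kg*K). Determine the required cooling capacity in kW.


Q = m * cp * dT / t
Q = 2502 * 1.57 * 39.9 / 5326
Q = 29.428 kW

29.428


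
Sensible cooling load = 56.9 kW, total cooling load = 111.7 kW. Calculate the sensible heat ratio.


SHR = Q_sensible / Q_total
SHR = 56.9 / 111.7
SHR = 0.509

0.509


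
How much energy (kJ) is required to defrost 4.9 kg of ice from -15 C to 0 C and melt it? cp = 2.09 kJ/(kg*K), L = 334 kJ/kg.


Sensible heat = cp * dT = 2.09 * 15 = 31.35 kJ/kg
Total per kg = 31.35 + 334 = 365.35 kJ/kg
Q = m * total = 4.9 * 365.35
Q = 1790.2 kJ

1790.2


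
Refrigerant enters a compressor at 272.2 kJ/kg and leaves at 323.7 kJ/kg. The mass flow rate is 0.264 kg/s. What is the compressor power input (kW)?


dh = 323.7 - 272.2 = 51.5 kJ/kg
W = m_dot * dh = 0.264 * 51.5 = 13.6 kW

13.6


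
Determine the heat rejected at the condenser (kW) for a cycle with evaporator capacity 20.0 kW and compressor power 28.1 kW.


Q_cond = Q_evap + W
Q_cond = 20.0 + 28.1
Q_cond = 48.1 kW

48.1


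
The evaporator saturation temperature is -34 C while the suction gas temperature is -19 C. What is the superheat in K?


Superheat = T_suction - T_evap
Superheat = -19 - (-34)
Superheat = 15 K

15


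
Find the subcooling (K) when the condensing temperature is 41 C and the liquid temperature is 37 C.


Subcooling = T_cond - T_liquid
Subcooling = 41 - 37
Subcooling = 4 K

4


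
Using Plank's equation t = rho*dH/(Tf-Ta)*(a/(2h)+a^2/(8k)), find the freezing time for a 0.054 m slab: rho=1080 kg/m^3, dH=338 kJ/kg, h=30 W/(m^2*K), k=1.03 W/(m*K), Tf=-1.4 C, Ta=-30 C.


dT = -1.4 - (-30) = 28.6 K
term1 = a/(2h) = 0.054/(2*30) = 0.0009
term2 = a^2/(8k) = 0.054^2/(8*1.03) = 0.0003538834951
t = rho*dH*1000/dT * (term1 + term2)
t = 1080*338*1000/28.6 * (0.0009 + 0.0003538834951)
t = 16004 s

16004


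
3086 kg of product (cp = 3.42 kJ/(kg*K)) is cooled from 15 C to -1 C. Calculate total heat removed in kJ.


dT = 15 - (-1) = 16 K
Q = m * cp * dT = 3086 * 3.42 * 16
Q = 168866 kJ

168866


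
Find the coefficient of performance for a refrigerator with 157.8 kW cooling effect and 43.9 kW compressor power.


COP = Q_evap / W
COP = 157.8 / 43.9
COP = 3.595

3.595


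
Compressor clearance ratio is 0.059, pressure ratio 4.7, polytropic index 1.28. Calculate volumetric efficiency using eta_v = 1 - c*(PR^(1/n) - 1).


PR^(1/n) = 4.7^(1/1.28) = 3.3502441
eta_v = 1 - 0.059 * (3.3502441 - 1)
eta_v = 0.8613

0.8613


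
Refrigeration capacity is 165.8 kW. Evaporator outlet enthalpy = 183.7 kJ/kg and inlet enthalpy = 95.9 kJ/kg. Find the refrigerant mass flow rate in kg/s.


dh = 183.7 - 95.9 = 87.8 kJ/kg
m_dot = Q / dh = 165.8 / 87.8 = 1.8884 kg/s

1.8884


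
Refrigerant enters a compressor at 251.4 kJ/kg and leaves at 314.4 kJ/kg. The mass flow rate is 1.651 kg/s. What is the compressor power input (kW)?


dh = 314.4 - 251.4 = 63.0 kJ/kg
W = m_dot * dh = 1.651 * 63.0 = 104.01 kW

104.01


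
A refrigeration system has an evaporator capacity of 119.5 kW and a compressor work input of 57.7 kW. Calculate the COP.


COP = Q_evap / W
COP = 119.5 / 57.7
COP = 2.071

2.071


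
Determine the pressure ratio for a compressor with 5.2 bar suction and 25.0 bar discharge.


PR = P_high / P_low
PR = 25.0 / 5.2
PR = 4.808

4.808


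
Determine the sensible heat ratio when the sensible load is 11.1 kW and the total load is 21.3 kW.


SHR = Q_sensible / Q_total
SHR = 11.1 / 21.3
SHR = 0.521

0.521


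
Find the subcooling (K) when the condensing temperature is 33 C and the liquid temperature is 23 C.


Subcooling = T_cond - T_liquid
Subcooling = 33 - 23
Subcooling = 10 K

10


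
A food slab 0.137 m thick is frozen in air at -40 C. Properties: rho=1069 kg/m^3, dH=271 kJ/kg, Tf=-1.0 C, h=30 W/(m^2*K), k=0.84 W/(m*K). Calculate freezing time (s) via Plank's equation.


dT = -1.0 - (-40) = 39.0 K
term1 = a/(2h) = 0.137/(2*30) = 0.002283333333
term2 = a^2/(8k) = 0.137^2/(8*0.84) = 0.002793005952
t = rho*dH*1000/dT * (term1 + term2)
t = 1069*271*1000/39.0 * (0.002283333333 + 0.002793005952)
t = 37708 s

37708


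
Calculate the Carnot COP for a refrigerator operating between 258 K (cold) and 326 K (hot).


dT = 326 - 258 = 68 K
COP_carnot = T_cold / dT = 258 / 68
COP_carnot = 3.794

3.794


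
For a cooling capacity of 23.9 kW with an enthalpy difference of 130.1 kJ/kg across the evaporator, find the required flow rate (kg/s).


m_dot = Q / dh
m_dot = 23.9 / 130.1
m_dot = 0.1837 kg/s

0.1837


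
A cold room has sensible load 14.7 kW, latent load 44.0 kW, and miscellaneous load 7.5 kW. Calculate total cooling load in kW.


Q_total = Q_s + Q_l + Q_misc
Q_total = 14.7 + 44.0 + 7.5
Q_total = 66.2 kW

66.2
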